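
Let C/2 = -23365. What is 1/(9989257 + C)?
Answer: 1/9942527 ≈ 1.0058e-7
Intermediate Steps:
C = -46730 (C = 2*(-23365) = -46730)
1/(9989257 + C) = 1/(9989257 - 46730) = 1/9942527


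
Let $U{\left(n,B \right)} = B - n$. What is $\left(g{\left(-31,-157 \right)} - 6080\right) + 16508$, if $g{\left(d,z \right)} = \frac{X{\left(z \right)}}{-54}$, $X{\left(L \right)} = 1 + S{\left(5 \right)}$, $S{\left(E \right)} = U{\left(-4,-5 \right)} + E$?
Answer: $\frac{563107}{54} \approx 10428.0$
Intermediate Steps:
$S{\left(E \right)} = -1 + E$ ($S{\left(E \right)} = \left(-5 - -4\right) + E = \left(-5 + 4\right) + E = -1 + E$)
$X{\left(L \right)} = 5$ ($X{\left(L \right)} = 1 + \left(-1 + 5\right) = 1 + 4 = 5$)
$g{\left(d,z \right)} = - \frac{5}{54}$ ($g{\left(d,z \right)} = \frac{5}{-54} = 5 \left(- \frac{1}{54}\right) = - \frac{5}{54}$)
$\left(g{\left(-31,-157 \right)} - 6080\right) + 16508 = \left(- \frac{5}{54} - 6080\right) + 16508 = - \frac{328325}{54} + 16508 = \frac{563107}{54}$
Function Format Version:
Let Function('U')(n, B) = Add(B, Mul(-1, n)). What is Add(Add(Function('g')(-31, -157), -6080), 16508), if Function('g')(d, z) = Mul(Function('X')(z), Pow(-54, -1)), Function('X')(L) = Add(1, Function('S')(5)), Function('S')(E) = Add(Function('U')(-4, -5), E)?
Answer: Rational(563107, 54) ≈ 10428.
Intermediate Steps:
Function('S')(E) = Add(-1, E) (Function('S')(E) = Add(Add(-5, Mul(-1, -4)), E) = Add(Add(-5, 4), E) = Add(-1, E))
Function('X')(L) = 5 (Function('X')(L) = Add(1, Add(-1, 5)) = Add(1, 4) = 5)
Function('g')(d, z) = Rational(-5, 54) (Function('g')(d, z) = Mul(5, Pow(-54, -1)) = Mul(5, Rational(-1, 54)) = Rational(-5, 54))
Add(Add(Function('g')(-31, -157), -6080), 16508) = Add(Add(Rational(-5, 54), -6080), 16508) = Add(Rational(-328325, 54), 16508) = Rational(563107, 54)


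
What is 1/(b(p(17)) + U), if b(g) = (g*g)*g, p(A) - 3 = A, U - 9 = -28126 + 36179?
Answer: 1/16062 ≈ 6.2259e-5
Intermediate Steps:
U = 8062 (U = 9 + (-28126 + 36179) = 9 + 8053 = 8062)
p(A) = 3 + A
b(g) = g**3 (b(g) = g**2*g = g**3)
1/(b(p(17)) + U) = 1/((3 + 17)**3 + 8062) = 1/(20**3 + 8062) = 1/(8000 + 8062) = 1/16062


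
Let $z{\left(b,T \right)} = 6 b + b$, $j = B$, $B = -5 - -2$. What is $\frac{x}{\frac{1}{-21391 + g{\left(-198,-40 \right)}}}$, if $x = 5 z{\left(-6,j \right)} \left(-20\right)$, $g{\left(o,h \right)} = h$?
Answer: $-90010200$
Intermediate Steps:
$B = -3$ ($B = -5 + 2 = -3$)
$j = -3$
$z{\left(b,T \right)} = 7 b$
$x = 4200$ ($x = 5 \cdot 7 \left(-6\right) \left(-20\right) = 5 \left(-42\right) \left(-20\right) = \left(-210\right) \left(-20\right) = 4200$)
$\frac{x}{\frac{1}{-21391 + g{\left(-198,-40 \right)}}} = \frac{4200}{\frac{1}{-21391 - 40}} = \frac{4200}{\frac{1}{-21431}} = \frac{4200}{- \frac{1}{21431}} = 4200 \left(-21431\right) = -90010200$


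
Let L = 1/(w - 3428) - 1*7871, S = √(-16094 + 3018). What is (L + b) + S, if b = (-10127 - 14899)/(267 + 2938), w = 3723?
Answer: -1489842638/189095 + 2*I*√3269 ≈ -7878.8 + 114.35*I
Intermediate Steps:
S = 2*I*√3269 (S = √(-13076) = 2*I*√3269 ≈ 114.35*I)
b = -25026/3205 ≈ -7.8084
L = -2321944/295 (L = 1/(3723 - 3428) - 1*7871 = 1/295 - 7871 = -2321944/295 ≈ -7871.0)
(L + b) + S = (-2321944/295 - 25026/3205) + 2*I*√3269 = -1489842638/189095 + 2*I*√3269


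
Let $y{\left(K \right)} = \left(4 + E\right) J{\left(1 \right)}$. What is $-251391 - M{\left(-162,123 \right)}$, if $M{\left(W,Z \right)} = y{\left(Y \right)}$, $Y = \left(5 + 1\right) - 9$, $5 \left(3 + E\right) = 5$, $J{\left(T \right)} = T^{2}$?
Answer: $-251393$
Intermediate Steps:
$E = -2$ ($E = -3 + \frac{1}{5} \cdot 5 = -3 + 1 = -2$)
$Y = -3$ ($Y = 6 - 9 = -3$)
$y{\left(K \right)} = 2$ ($y{\left(K \right)} = \left(4 - 2\right) 1^{2} = 2 \cdot 1 = 2$)
$M{\left(W,Z \right)} = 2$
$-251391 - M{\left(-162,123 \right)} = -251391 - 2 = -251393$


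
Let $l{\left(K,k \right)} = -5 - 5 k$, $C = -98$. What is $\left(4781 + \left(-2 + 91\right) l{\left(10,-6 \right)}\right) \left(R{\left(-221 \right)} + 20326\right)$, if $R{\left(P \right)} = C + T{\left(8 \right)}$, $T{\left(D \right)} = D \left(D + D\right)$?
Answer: $142614136$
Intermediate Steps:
$T{\left(D \right)} = 2 D^{2}$ ($T{\left(D \right)} = D 2 D = 2 D^{2}$)
$R{\left(P \right)} = 30$ ($R{\left(P \right)} = -98 + 2 \cdot 8^{2} = -98 + 2 \cdot 64 = -98 + 128 = 30$)
$\left(4781 + \left(-2 + 91\right) l{\left(10,-6 \right)}\right) \left(R{\left(-221 \right)} + 20326\right) = \left(4781 + \left(-2 + 91\right) \left(-5 - -30\right)\right) \left(30 + 20326\right) = \left(4781 + 89 \left(-5 + 30\right)\right) 20356 = \left(4781 + 89 \cdot 25\right) 20356 = \left(4781 + 2225\right) 20356 = 7006 \cdot 20356 = 142614136$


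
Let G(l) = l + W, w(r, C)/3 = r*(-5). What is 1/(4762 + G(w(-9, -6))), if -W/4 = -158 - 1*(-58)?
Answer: 1/5297 ≈ 0.00018879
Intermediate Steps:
w(r, C) = -15*r (w(r, C) = 3*(r*(-5)) = 3*(-5*r) = -15*r)
W = 400 (W = -4*(-158 - 1*(-58)) = -4*(-158 + 58) = -4*(-100) = 400)
G(l) = 400 + l (G(l) = l + 400 = 400 + l)
1/(4762 + G(w(-9, -6))) = 1/(4762 + (400 - 15*(-9))) = 1/(4762 + (400 + 135)) = 1/(4762 + 535) = 1/5297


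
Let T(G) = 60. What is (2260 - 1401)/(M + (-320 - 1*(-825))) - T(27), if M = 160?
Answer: -39041/665 ≈ -58.708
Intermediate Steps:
(2260 - 1401)/(M + (-320 - 1*(-825))) - T(27) = (2260 - 1401)/(160 + (-320 - 1*(-825))) - 1*60 = 859/(160 + (-320 + 825)) - 60 = 859/(160 + 505) - 60 = 859/665 - 60 = -39041/665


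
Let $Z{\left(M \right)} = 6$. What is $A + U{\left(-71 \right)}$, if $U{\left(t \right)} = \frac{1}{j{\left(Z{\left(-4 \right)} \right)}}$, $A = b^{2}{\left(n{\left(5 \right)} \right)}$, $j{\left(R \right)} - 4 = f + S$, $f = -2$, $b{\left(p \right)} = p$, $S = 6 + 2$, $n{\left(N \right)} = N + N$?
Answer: $\frac{1001}{10} \approx 100.1$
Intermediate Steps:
$n{\left(N \right)} = 2 N$
$S = 8$
$j{\left(R \right)} = 10$ ($j{\left(R \right)} = 4 + \left(-2 + 8\right) = 4 + 6 = 10$)
$A = 100$ ($A = \left(2 \cdot 5\right)^{2} = 10^{2} = 100$)
$U{\left(t \right)} = \frac{1}{10}$
$A + U{\left(-71 \right)} = 100 + \frac{1}{10} = \frac{1001}{10}$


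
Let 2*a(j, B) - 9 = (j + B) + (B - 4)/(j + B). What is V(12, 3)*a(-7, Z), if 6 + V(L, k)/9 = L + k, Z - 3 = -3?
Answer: 729/7 ≈ 104.14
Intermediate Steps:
Z = 0 (Z = 3 - 3 = 0)
a(j, B) = 9/2 + B/2 + j/2 + (-4 + B)/(2*(B + j)) (a(j, B) = 9/2 + ((j + B) + (B - 4)/(j + B))/2 = 9/2 + ((B + j) + (-4 + B)/(B + j))/2 = 9/2 + (B + j + (-4 + B)/(B + j))/2 = 9/2 + (B/2 + j/2 + (-4 + B)/(2*(B + j))) = 9/2 + B/2 + j/2 + (-4 + B)/(2*(B + j)))
V(L, k) = -54 + 9*L + 9*k (V(L, k) = -54 + 9*(L + k) = -54 + (9*L + 9*k) = -54 + 9*L + 9*k)
V(12, 3)*a(-7, Z) = (-54 + 9*12 + 9*3)*((-4 + 0**2 + (-7)**2 + 9*(-7) + 10*0 + 2*0*(-7))/(2*(0 - 7))) = (-54 + 108 + 27)*((1/2)*(-4 + 0 + 49 - 63 + 0 + 0)/(-7)) = 81*((1/2)*(-1/7)*(-18)) = 81*(9/7) = 729/7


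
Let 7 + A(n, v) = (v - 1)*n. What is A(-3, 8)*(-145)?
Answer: 4060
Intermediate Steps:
A(n, v) = -7 + n*(-1 + v) (A(n, v) = -7 + (v - 1)*n = -7 + (-1 + v)*n = -7 + n*(-1 + v))
A(-3, 8)*(-145) = (-7 - 1*(-3) - 3*8)*(-145) = (-7 + 3 - 24)*(-145) = -28*(-145) = 4060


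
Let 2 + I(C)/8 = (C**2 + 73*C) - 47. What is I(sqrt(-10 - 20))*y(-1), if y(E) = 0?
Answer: 0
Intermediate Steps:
I(C) = -392 + 8*C**2 + 584*C (I(C) = -16 + 8*((C**2 + 73*C) - 47) = -16 + 8*(-47 + C**2 + 73*C) = -16 + (-376 + 8*C**2 + 584*C) = -392 + 8*C**2 + 584*C)
I(sqrt(-10 - 20))*y(-1) = (-392 + 8*(sqrt(-10 - 20))**2 + 584*sqrt(-10 - 20))*0 = (-392 + 8*(sqrt(-30))**2 + 584*sqrt(-30))*0 = (-392 + 8*(I*sqrt(30))**2 + 584*(I*sqrt(30)))*0 = (-392 + 8*(-30) + 584*I*sqrt(30))*0 = (-392 - 240 + 584*I*sqrt(30))*0 = (-632 + 584*I*sqrt(30))*0 = 0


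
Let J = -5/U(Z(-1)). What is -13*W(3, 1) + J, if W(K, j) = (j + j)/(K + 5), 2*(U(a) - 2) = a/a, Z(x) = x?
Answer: -21/4 ≈ -5.2500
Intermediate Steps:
U(a) = 5/2 (U(a) = 2 + (a/a)/2 = 2 + (½)*1 = 2 + ½ = 5/2)
J = -2 (J = -5/5/2 = -5*⅖ = -2)
W(K, j) = 2*j/(5 + K) (W(K, j) = (2*j)/(5 + K) = 2*j/(5 + K))
-13*W(3, 1) + J = -26/(5 + 3) - 2 = -26/8 - 2 = -13*¼ - 2 = -13/4 - 2 = -21/4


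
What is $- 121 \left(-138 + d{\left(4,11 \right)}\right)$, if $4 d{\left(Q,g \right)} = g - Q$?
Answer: $\frac{65945}{4} \approx 16486.0$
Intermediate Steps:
$d{\left(Q,g \right)} = - \frac{Q}{4} + \frac{g}{4}$ ($d{\left(Q,g \right)} = \frac{g - Q}{4} = - \frac{Q}{4} + \frac{g}{4}$)
$- 121 \left(-138 + d{\left(4,11 \right)}\right) = - 121 \left(-138 + \left(\left(- \frac{1}{4}\right) 4 + \frac{1}{4} \cdot 11\right)\right) = - 121 \left(-138 + \left(-1 + \frac{11}{4}\right)\right) = - 121 \left(-138 + \frac{7}{4}\right) = \left(-121\right) \left(- \frac{545}{4}\right) = \frac{65945}{4}$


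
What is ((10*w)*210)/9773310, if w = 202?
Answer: 14140/325777 ≈ 0.043404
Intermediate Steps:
((10*w)*210)/9773310 = ((10*202)*210)/9773310 = (2020*210)*(1/9773310) = 424200*(1/9773310) = 14140/325777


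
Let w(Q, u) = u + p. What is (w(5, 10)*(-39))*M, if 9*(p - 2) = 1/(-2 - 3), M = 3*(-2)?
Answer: 14014/5 ≈ 2802.8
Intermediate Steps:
M = -6
p = 89/45 (p = 2 + 1/(9*(-2 - 3)) = 2 + (⅑)/(-5) = 2 + (⅑)*(-⅕) = 2 - 1/45 = 89/45 ≈ 1.9778)
w(Q, u) = 89/45 + u (w(Q, u) = u + 89/45 = 89/45 + u)
(w(5, 10)*(-39))*M = ((89/45 + 10)*(-39))*(-6) = ((539/45)*(-39))*(-6) = -7007/15*(-6) = 14014/5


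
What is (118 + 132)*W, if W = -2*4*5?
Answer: -10000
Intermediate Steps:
W = -40 (W = -8*5 = -40)
(118 + 132)*W = (118 + 132)*(-40) = 250*(-40) = -10000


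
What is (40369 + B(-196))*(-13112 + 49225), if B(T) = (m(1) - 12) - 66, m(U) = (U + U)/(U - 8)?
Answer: 1455018565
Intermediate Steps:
m(U) = 2*U/(-8 + U) (m(U) = (2*U)/(-8 + U) = 2*U/(-8 + U))
B(T) = -548/7 (B(T) = (2*1/(-8 + 1) - 12) - 66 = (2*1/(-7) - 12) - 66 = (2*1*(-⅐) - 12) - 66 = (-2/7 - 12) - 66 = -86/7 - 66 = -548/7)
(40369 + B(-196))*(-13112 + 49225) = (40369 - 548/7)*(-13112 + 49225) = (282035/7)*36113 = 1455018565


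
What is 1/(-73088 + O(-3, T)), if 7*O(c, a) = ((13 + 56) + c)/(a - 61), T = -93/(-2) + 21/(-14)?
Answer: -56/4092961 ≈ -1.3682e-5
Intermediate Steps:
T = 45 (T = -93*(-½) + 21*(-1/14) = 93/2 - 3/2 = 45)
O(c, a) = (69 + c)/(7*(-61 + a)) (O(c, a) = (((13 + 56) + c)/(a - 61))/7 = ((69 + c)/(-61 + a))/7 = (69 + c)/(7*(-61 + a)))
1/(-73088 + O(-3, T)) = 1/(-73088 + (69 - 3)/(7*(-61 + 45))) = 1/(-73088 + (⅐)*66/(-16)) = 1/(-73088 + (⅐)*(-1/16)*66) = 1/(-73088 - 33/56) = 1/(-4092961/56) = -56/4092961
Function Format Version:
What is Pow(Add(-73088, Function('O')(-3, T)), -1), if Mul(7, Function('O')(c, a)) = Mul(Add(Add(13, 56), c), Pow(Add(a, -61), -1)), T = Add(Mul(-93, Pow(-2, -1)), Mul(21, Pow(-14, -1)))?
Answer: Rational(-56, 4092961) ≈ -1.3682e-5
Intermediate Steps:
T = 45 (T = Add(Mul(-93, Rational(-1, 2)), Mul(21, Rational(-1, 14))) = Add(Rational(93, 2), Rational(-3, 2)) = 45)
Function('O')(c, a) = Mul(Rational(1, 7), Pow(Add(-61, a), -1), Add(69, c)) (Function('O')(c, a) = Mul(Rational(1, 7), Mul(Add(Add(13, 56), c), Pow(Add(a, -61), -1))) = Mul(Rational(1, 7), Mul(Add(69, c), Pow(Add(-61, a), -1))) = Mul(Rational(1, 7), Mul(Pow(Add(-61, a), -1), Add(69, c))) = Mul(Rational(1, 7), Pow(Add(-61, a), -1), Add(69, c)))
Pow(Add(-73088, Function('O')(-3, T)), -1) = Pow(Add(-73088, Mul(Rational(1, 7), Pow(Add(-61, 45), -1), Add(69, -3))), -1) = Pow(Add(-73088, Mul(Rational(1, 7), Pow(-16, -1), 66)), -1) = Pow(Add(-73088, Mul(Rational(1, 7), Rational(-1, 16), 66)), -1) = Pow(Add(-73088, Rational(-33, 56)), -1) = Pow(Rational(-4092961, 56), -1) = Rational(-56, 4092961)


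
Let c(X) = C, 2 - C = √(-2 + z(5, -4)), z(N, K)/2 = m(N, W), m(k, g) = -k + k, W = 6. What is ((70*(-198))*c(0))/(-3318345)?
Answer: 616/73741 - 308*I*√2/73741 ≈ 0.0083536 - 0.0059069*I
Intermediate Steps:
m(k, g) = 0
z(N, K) = 0 (z(N, K) = 2*0 = 0)
C = 2 - I*√2 (C = 2 - √(-2 + 0) = 2 - √(-2) = 2 - I*√2 ≈ 2.0 - 1.4142*I)
c(X) = 2 - I*√2
((70*(-198))*c(0))/(-3318345) = ((70*(-198))*(2 - I*√2))/(-3318345) = -13860*(2 - I*√2)*(-1/3318345) = (-27720 + 13860*I*√2)*(-1/3318345) = 616/73741 - 308*I*√2/73741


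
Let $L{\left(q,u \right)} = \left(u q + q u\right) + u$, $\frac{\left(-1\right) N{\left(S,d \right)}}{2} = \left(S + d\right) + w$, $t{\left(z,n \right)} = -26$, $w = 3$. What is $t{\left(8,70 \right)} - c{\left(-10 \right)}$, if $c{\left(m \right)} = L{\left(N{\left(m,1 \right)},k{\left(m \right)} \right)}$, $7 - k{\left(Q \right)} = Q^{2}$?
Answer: $2299$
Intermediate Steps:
$N{\left(S,d \right)} = -6 - 2 S - 2 d$ ($N{\left(S,d \right)} = - 2 \left(\left(S + d\right) + 3\right) = - 2 \left(3 + S + d\right) = -6 - 2 S - 2 d$)
$k{\left(Q \right)} = 7 - Q^{2}$
$L{\left(q,u \right)} = u + 2 q u$ ($L{\left(q,u \right)} = \left(q u + q u\right) + u = 2 q u + u = u + 2 q u$)
$c{\left(m \right)} = \left(-15 - 4 m\right) \left(7 - m^{2}\right)$ ($c{\left(m \right)} = \left(7 - m^{2}\right) \left(1 + 2 \left(-6 - 2 m - 2\right)\right) = \left(7 - m^{2}\right) \left(1 + 2 \left(-8 - 2 m\right)\right) = \left(7 - m^{2}\right) \left(1 - \left(16 + 4 m\right)\right) = \left(7 - m^{2}\right) \left(-15 - 4 m\right) = \left(-15 - 4 m\right) \left(7 - m^{2}\right)$)
$t{\left(8,70 \right)} - c{\left(-10 \right)} = -26 - \left(-7 + \left(-10\right)^{2}\right) \left(15 + 4 \left(-10\right)\right) = -26 - \left(-7 + 100\right) \left(15 - 40\right) = -26 - 93 \left(-25\right) = -26 - -2325 = -26 + 2325 = 2299$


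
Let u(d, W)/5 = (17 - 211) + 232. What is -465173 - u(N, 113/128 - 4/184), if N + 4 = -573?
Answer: -465363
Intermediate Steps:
N = -577 (N = -4 - 573 = -577)
u(d, W) = 190 (u(d, W) = 5*((17 - 211) + 232) = 5*(-194 + 232) = 5*38 = 190)
-465173 - u(N, 113/128 - 4/184) = -465173 - 1*190 = -465173 - 190 = -465363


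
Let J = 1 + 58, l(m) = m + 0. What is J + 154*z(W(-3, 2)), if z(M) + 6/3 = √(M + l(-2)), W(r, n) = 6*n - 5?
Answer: -249 + 154*√5 ≈ 95.354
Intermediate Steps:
l(m) = m
W(r, n) = -5 + 6*n
z(M) = -2 + √(-2 + M) (z(M) = -2 + √(M - 2) = -2 + √(-2 + M))
J = 59
J + 154*z(W(-3, 2)) = 59 + 154*(-2 + √(-2 + (-5 + 6*2))) = 59 + 154*(-2 + √(-2 + (-5 + 12))) = 59 + 154*(-2 + √(-2 + 7)) = 59 + 154*(-2 + √5) = 59 + (-308 + 154*√5) = -249 + 154*√5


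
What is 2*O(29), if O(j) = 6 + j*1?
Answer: 70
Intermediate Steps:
O(j) = 6 + j
2*O(29) = 2*(6 + 29) = 2*35 = 70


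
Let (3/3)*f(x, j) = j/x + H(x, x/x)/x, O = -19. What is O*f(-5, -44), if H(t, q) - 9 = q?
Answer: -646/5 ≈ -129.20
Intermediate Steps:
H(t, q) = 9 + q
f(x, j) = 10/x + j/x (f(x, j) = j/x + (9 + x/x)/x = j/x + (9 + 1)/x = j/x + 10/x = 10/x + j/x)
O*f(-5, -44) = -19*(10 - 44)/(-5) = -(-19)*(-34)/5 = -19*34/5 = -646/5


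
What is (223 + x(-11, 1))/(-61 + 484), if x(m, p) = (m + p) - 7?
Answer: 206/423 ≈ 0.48700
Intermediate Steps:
x(m, p) = -7 + m + p
(223 + x(-11, 1))/(-61 + 484) = (223 + (-7 - 11 + 1))/(-61 + 484) = (223 - 17)/423 = 206*(1/423) = 206/423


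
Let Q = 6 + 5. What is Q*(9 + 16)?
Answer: 275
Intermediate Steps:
Q = 11
Q*(9 + 16) = 11*(9 + 16) = 11*25 = 275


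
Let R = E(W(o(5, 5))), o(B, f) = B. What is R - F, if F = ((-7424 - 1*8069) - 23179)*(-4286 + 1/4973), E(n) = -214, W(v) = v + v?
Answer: -824266784366/4973 ≈ -1.6575e+8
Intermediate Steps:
W(v) = 2*v
R = -214
F = 824265720144/4973 (F = ((-7424 - 8069) - 23179)*(-4286 + 1/4973) = (-15493 - 23179)*(-21314277/4973) = -38672*(-21314277/4973) = 824265720144/4973 ≈ 1.6575e+8)
R - F = -214 - 1*824265720144/4973 = -214 - 824265720144/4973 = -824266784366/4973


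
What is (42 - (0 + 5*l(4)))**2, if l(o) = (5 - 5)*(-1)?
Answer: 1764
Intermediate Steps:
l(o) = 0 (l(o) = 0*(-1) = 0)
(42 - (0 + 5*l(4)))**2 = (42 - (0 + 5*0))**2 = (42 - (0 + 0))**2 = (42 - 1*0)**2 = (42 + 0)**2 = 42**2 = 1764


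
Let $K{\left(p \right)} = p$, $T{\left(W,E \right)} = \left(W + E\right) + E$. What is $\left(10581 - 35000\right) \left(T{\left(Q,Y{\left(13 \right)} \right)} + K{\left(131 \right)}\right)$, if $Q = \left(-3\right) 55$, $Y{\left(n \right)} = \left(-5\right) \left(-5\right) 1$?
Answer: $-390704$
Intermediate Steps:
$Y{\left(n \right)} = 25$ ($Y{\left(n \right)} = 25 \cdot 1 = 25$)
$Q = -165$
$T{\left(W,E \right)} = W + 2 E$ ($T{\left(W,E \right)} = \left(E + W\right) + E = W + 2 E$)
$\left(10581 - 35000\right) \left(T{\left(Q,Y{\left(13 \right)} \right)} + K{\left(131 \right)}\right) = \left(10581 - 35000\right) \left(\left(-165 + 2 \cdot 25\right) + 131\right) = - 24419 \left(\left(-165 + 50\right) + 131\right) = - 24419 \left(-115 + 131\right) = \left(-24419\right) 16 = -390704$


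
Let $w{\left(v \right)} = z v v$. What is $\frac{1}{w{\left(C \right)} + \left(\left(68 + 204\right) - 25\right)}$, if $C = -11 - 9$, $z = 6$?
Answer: $\frac{1}{2647} \approx 0.00037779$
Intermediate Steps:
$C = -20$
$w{\left(v \right)} = 6 v^{2}$ ($w{\left(v \right)} = 6 v v = 6 v^{2}$)
$\frac{1}{w{\left(C \right)} + \left(\left(68 + 204\right) - 25\right)} = \frac{1}{6 \left(-20\right)^{2} + \left(\left(68 + 204\right) - 25\right)} = \frac{1}{6 \cdot 400 + \left(272 - 25\right)} = \frac{1}{2400 + 247} = \frac{1}{2647}$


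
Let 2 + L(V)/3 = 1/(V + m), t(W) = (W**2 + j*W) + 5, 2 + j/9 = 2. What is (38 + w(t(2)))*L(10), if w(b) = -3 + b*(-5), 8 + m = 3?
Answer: 54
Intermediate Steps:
j = 0 (j = -18 + 9*2 = -18 + 18 = 0)
m = -5 (m = -8 + 3 = -5)
t(W) = 5 + W**2 (t(W) = (W**2 + 0*W) + 5 = (W**2 + 0) + 5 = W**2 + 5 = 5 + W**2)
w(b) = -3 - 5*b
L(V) = -6 + 3/(-5 + V) (L(V) = -6 + 3/(V - 5) = -6 + 3/(-5 + V))
(38 + w(t(2)))*L(10) = (38 + (-3 - 5*(5 + 2**2)))*(3*(11 - 2*10)/(-5 + 10)) = (38 + (-3 - 5*(5 + 4)))*(3*(11 - 20)/5) = (38 + (-3 - 5*9))*(3*(1/5)*(-9)) = (38 + (-3 - 45))*(-27/5) = (38 - 48)*(-27/5) = -10*(-27/5) = 54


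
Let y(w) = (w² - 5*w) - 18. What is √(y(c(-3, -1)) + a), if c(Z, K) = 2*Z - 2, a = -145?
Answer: I*√59 ≈ 7.6811*I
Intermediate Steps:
c(Z, K) = -2 + 2*Z
y(w) = -18 + w² - 5*w
√(y(c(-3, -1)) + a) = √((-18 + (-2 + 2*(-3))² - 5*(-2 + 2*(-3))) - 145) = √((-18 + (-2 - 6)² - 5*(-2 - 6)) - 145) = √((-18 + (-8)² - 5*(-8)) - 145) = √((-18 + 64 + 40) - 145) = √(86 - 145) = √(-59) = I*√59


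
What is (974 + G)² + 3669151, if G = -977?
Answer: 3669160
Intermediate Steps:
(974 + G)² + 3669151 = (974 - 977)² + 3669151 = (-3)² + 3669151 = 9 + 3669151 = 3669160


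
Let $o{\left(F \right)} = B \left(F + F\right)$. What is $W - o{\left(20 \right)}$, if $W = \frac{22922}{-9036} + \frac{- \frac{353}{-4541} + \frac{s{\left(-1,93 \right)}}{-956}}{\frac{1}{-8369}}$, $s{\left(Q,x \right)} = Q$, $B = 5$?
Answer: $- \frac{35364456103}{41032476} \approx -861.87$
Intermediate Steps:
$o{\left(F \right)} = 10 F$ ($o{\left(F \right)} = 5 \left(F + F\right) = 5 \cdot 2 F = 10 F$)
$W = - \frac{27157960903}{41032476}$ ($W = \frac{22922}{-9036} + \frac{- \frac{353}{-4541} - \frac{1}{-956}}{\frac{1}{-8369}} = 22922 \left(- \frac{1}{9036}\right) + \frac{\left(-353\right) \left(- \frac{1}{4541}\right) - - \frac{1}{956}}{- \frac{1}{8369}} = - \frac{11461}{4518} + \left(\frac{353}{4541} + \frac{1}{956}\right) \left(-8369\right) = - \frac{11461}{4518} + \frac{1431}{18164} \left(-8369\right) = - \frac{11461}{4518} - \frac{11976039}{18164} = - \frac{27157960903}{41032476} \approx -661.87$)
$W - o{\left(20 \right)} = - \frac{27157960903}{41032476} - 10 \cdot 20 = - \frac{27157960903}{41032476} - 200 = - \frac{35364456103}{41032476}$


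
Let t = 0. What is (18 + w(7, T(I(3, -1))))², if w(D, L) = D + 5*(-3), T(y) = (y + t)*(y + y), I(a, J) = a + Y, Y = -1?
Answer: 100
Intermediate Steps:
I(a, J) = -1 + a (I(a, J) = a - 1 = -1 + a)
T(y) = 2*y² (T(y) = (y + 0)*(y + y) = y*(2*y) = 2*y²)
w(D, L) = -15 + D (w(D, L) = D - 15 = -15 + D)
(18 + w(7, T(I(3, -1))))² = (18 + (-15 + 7))² = (18 - 8)² = 10² = 100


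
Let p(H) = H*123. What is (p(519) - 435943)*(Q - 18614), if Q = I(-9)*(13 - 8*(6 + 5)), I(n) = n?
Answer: 6675209534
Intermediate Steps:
p(H) = 123*H
Q = 675 (Q = -9*(13 - 8*(6 + 5)) = -9*(13 - 8*11) = -9*(13 - 88) = -9*(-75) = 675)
(p(519) - 435943)*(Q - 18614) = (123*519 - 435943)*(675 - 18614) = (63837 - 435943)*(-17939) = -372106*(-17939) = 6675209534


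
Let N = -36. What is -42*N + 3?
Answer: 1515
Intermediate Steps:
-42*N + 3 = -42*(-36) + 3 = 1512 + 3 = 1515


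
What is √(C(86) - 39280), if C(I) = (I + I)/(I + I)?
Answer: I*√39279 ≈ 198.19*I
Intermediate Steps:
C(I) = 1 (C(I) = (2*I)/((2*I)) = (2*I)*(1/(2*I)) = 1)
√(C(86) - 39280) = √(1 - 39280) = √(-39279) = I*√39279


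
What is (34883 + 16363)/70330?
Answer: 1971/2705 ≈ 0.72865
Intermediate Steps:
(34883 + 16363)/70330 = 51246*(1/70330) = 1971/2705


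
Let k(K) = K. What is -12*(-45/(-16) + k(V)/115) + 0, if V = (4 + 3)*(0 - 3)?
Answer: -14517/460 ≈ -31.559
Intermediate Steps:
V = -21 (V = 7*(-3) = -21)
-12*(-45/(-16) + k(V)/115) + 0 = -12*(-45/(-16) - 21/115) + 0 = -12*(-45*(-1/16) - 21*1/115) + 0 = -12*(45/16 - 21/115) + 0 = -12*4839/1840 + 0 = -14517/460 + 0 = -14517/460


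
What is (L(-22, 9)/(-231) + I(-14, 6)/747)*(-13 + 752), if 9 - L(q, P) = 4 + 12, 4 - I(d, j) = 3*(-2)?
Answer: 265301/8217 ≈ 32.287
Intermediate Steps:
I(d, j) = 10 (I(d, j) = 4 - 3*(-2) = 4 - 1*(-6) = 4 + 6 = 10)
L(q, P) = -7 (L(q, P) = 9 - (4 + 12) = 9 - 1*16 = 9 - 16 = -7)
(L(-22, 9)/(-231) + I(-14, 6)/747)*(-13 + 752) = (-7/(-231) + 10/747)*(-13 + 752) = (-7*(-1/231) + 10*(1/747))*739 = (1/33 + 10/747)*739 = (359/8217)*739 = 265301/8217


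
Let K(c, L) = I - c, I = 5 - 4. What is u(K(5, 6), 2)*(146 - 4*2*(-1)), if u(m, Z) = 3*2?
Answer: 924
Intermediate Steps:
I = 1
K(c, L) = 1 - c
u(m, Z) = 6
u(K(5, 6), 2)*(146 - 4*2*(-1)) = 6*(146 - 4*2*(-1)) = 6*(146 - 8*(-1)) = 6*(146 + 8) = 6*154 = 924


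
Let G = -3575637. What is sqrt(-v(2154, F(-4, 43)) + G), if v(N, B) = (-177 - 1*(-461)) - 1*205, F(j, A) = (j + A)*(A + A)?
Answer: 2*I*sqrt(893929) ≈ 1891.0*I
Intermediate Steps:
F(j, A) = 2*A*(A + j) (F(j, A) = (A + j)*(2*A) = 2*A*(A + j))
v(N, B) = 79 (v(N, B) = (-177 + 461) - 205 = 284 - 205 = 79)
sqrt(-v(2154, F(-4, 43)) + G) = sqrt(-1*79 - 3575637) = sqrt(-79 - 3575637) = sqrt(-3575716) = 2*I*sqrt(893929)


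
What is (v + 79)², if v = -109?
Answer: 900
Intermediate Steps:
(v + 79)² = (-109 + 79)² = (-30)² = 900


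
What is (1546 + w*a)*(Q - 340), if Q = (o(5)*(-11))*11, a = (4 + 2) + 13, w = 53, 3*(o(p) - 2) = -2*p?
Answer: -456136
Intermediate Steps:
o(p) = 2 - 2*p/3 (o(p) = 2 + (-2*p)/3 = 2 - 2*p/3)
a = 19 (a = 6 + 13 = 19)
Q = 484/3 (Q = ((2 - ⅔*5)*(-11))*11 = ((2 - 10/3)*(-11))*11 = -4/3*(-11)*11 = (44/3)*11 = 484/3 ≈ 161.33)
(1546 + w*a)*(Q - 340) = (1546 + 53*19)*(484/3 - 340) = (1546 + 1007)*(-536/3) = 2553*(-536/3) = -456136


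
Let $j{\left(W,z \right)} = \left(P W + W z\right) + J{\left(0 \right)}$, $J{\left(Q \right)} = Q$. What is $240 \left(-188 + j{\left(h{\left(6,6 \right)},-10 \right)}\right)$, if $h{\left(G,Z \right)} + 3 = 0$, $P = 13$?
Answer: $-47280$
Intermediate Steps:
$h{\left(G,Z \right)} = -3$ ($h{\left(G,Z \right)} = -3 + 0 = -3$)
$j{\left(W,z \right)} = 13 W + W z$ ($j{\left(W,z \right)} = \left(13 W + W z\right) + 0 = 13 W + W z$)
$240 \left(-188 + j{\left(h{\left(6,6 \right)},-10 \right)}\right) = 240 \left(-188 - 3 \left(13 - 10\right)\right) = 240 \left(-188 - 9\right) = 240 \left(-197\right) = -47280$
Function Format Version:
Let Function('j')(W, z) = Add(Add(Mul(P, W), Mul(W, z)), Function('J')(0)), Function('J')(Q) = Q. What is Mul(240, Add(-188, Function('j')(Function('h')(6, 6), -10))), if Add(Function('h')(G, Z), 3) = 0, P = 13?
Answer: -47280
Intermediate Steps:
Function('h')(G, Z) = -3 (Function('h')(G, Z) = Add(-3, 0) = -3)
Function('j')(W, z) = Add(Mul(13, W), Mul(W, z)) (Function('j')(W, z) = Add(Add(Mul(13, W), Mul(W, z)), 0) = Add(Mul(13, W), Mul(W, z)))
Mul(240, Add(-188, Function('j')(Function('h')(6, 6), -10))) = Mul(240, Add(-188, Mul(-3, Add(13, -10)))) = Mul(240, Add(-188, Mul(-3, 3))) = Mul(240, Add(-188, -9)) = Mul(240, -197) = -47280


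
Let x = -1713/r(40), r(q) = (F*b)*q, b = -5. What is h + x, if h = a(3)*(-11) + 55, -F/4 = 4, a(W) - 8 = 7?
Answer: -353713/3200 ≈ -110.54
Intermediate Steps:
a(W) = 15 (a(W) = 8 + 7 = 15)
F = -16 (F = -4*4 = -16)
r(q) = 80*q (r(q) = (-16*(-5))*q = 80*q)
x = -1713/3200 (x = -1713/(80*40) = -1713/3200 ≈ -0.53531)
h = -110 (h = 15*(-11) + 55 = -165 + 55 = -110)
h + x = -110 - 1713/3200 = -353713/3200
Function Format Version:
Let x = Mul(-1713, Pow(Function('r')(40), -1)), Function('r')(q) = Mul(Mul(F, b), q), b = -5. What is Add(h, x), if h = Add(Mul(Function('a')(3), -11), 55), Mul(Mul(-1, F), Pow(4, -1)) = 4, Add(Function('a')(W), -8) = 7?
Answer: Rational(-353713, 3200) ≈ -110.54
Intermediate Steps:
Function('a')(W) = 15 (Function('a')(W) = Add(8, 7) = 15)
F = -16 (F = Mul(-4, 4) = -16)
Function('r')(q) = Mul(80, q) (Function('r')(q) = Mul(Mul(-16, -5), q) = Mul(80, q))
x = Rational(-1713, 3200) (x = Mul(-1713, Pow(Mul(80, 40), -1)) = Mul(-1713, Pow(3200, -1)) = Mul(-1713, Rational(1, 3200)) = Rational(-1713, 3200) ≈ -0.53531)
h = -110 (h = Add(Mul(15, -11), 55) = Add(-165, 55) = -110)
Add(h, x) = Add(-110, Rational(-1713, 3200)) = Rational(-353713, 3200)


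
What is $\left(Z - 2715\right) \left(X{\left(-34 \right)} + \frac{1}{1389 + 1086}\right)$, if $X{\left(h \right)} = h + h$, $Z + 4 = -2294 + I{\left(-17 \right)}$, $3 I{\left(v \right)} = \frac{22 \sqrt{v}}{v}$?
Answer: $\frac{93742543}{275} + \frac{336598 i \sqrt{17}}{11475} \approx 3.4088 \cdot 10^{5} + 120.94 i$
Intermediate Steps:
$I{\left(v \right)} = \frac{22}{3 \sqrt{v}}$ ($I{\left(v \right)} = \frac{22 \sqrt{v} \frac{1}{v}}{3} = \frac{22 \frac{1}{\sqrt{v}}}{3} = \frac{22}{3 \sqrt{v}}$)
$Z = -2298 - \frac{22 i \sqrt{17}}{51}$ ($Z = -4 - \left(2294 - \frac{22}{3 i \sqrt{17}}\right) = -4 - \left(2294 - \frac{22 \left(- \frac{i \sqrt{17}}{17}\right)}{3}\right) = -4 - \left(2294 + \frac{22 i \sqrt{17}}{51}\right) = -2298 - \frac{22 i \sqrt{17}}{51} \approx -2298.0 - 1.7786 i$)
$X{\left(h \right)} = 2 h$
$\left(Z - 2715\right) \left(X{\left(-34 \right)} + \frac{1}{1389 + 1086}\right) = \left(\left(-2298 - \frac{22 i \sqrt{17}}{51}\right) - 2715\right) \left(2 \left(-34\right) + \frac{1}{1389 + 1086}\right) = \left(-5013 - \frac{22 i \sqrt{17}}{51}\right) \left(-68 + \frac{1}{2475}\right) = \left(-5013 - \frac{22 i \sqrt{17}}{51}\right) \left(- \frac{168299}{2475}\right) = \frac{93742543}{275} + \frac{336598 i \sqrt{17}}{11475}$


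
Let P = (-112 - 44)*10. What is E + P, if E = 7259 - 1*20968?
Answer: -15269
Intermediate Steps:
P = -1560 (P = -156*10 = -1560)
E = -13709 (E = 7259 - 20968 = -13709)
E + P = -13709 - 1560 = -15269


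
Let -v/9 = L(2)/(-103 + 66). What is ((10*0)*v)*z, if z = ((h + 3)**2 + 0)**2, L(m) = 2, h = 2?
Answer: 0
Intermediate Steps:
v = 18/37 (v = -18/(-103 + 66) = -18/(-37) = -18*(-1)/37 = -9*(-2/37) = 18/37 ≈ 0.48649)
z = 625 (z = ((2 + 3)**2 + 0)**2 = (5**2 + 0)**2 = (25 + 0)**2 = 25**2 = 625)
((10*0)*v)*z = ((10*0)*(18/37))*625 = (0*(18/37))*625 = 0*625 = 0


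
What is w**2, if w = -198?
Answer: 39204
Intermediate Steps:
w**2 = (-198)**2 = 39204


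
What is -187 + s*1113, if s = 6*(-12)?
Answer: -80323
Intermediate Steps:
s = -72
-187 + s*1113 = -187 - 72*1113 = -187 - 80136 = -80323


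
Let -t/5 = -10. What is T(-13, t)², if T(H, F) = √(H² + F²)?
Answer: 2669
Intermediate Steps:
t = 50 (t = -5*(-10) = 50)
T(H, F) = √(F² + H²)
T(-13, t)² = (√(50² + (-13)²))² = (√(2500 + 169))² = (√2669)² = 2669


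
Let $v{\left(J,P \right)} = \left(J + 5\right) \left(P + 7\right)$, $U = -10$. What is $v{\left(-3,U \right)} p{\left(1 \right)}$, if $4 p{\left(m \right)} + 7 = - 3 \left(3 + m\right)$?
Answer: $\frac{57}{2} \approx 28.5$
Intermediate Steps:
$p{\left(m \right)} = -4 - \frac{3 m}{4}$ ($p{\left(m \right)} = - \frac{7}{4} + \frac{\left(-3\right) \left(3 + m\right)}{4} = - \frac{7}{4} + \frac{-9 - 3 m}{4} = - \frac{7}{4} - \left(\frac{9}{4} + \frac{3 m}{4}\right) = -4 - \frac{3 m}{4}$)
$v{\left(J,P \right)} = \left(5 + J\right) \left(7 + P\right)$
$v{\left(-3,U \right)} p{\left(1 \right)} = \left(35 + 5 \left(-10\right) + 7 \left(-3\right) - -30\right) \left(-4 - \frac{3}{4}\right) = \left(35 - 50 - 21 + 30\right) \left(-4 - \frac{3}{4}\right) = \left(-6\right) \left(- \frac{19}{4}\right) = \frac{57}{2}$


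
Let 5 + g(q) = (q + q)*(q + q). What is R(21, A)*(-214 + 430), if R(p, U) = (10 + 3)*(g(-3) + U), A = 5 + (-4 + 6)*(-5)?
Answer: 73008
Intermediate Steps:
g(q) = -5 + 4*q**2 (g(q) = -5 + (q + q)*(q + q) = -5 + (2*q)*(2*q) = -5 + 4*q**2)
A = -5 (A = 5 + 2*(-5) = 5 - 10 = -5)
R(p, U) = 403 + 13*U (R(p, U) = (10 + 3)*((-5 + 4*(-3)**2) + U) = 13*((-5 + 4*9) + U) = 13*((-5 + 36) + U) = 13*(31 + U) = 403 + 13*U)
R(21, A)*(-214 + 430) = (403 + 13*(-5))*(-214 + 430) = (403 - 65)*216 = 338*216 = 73008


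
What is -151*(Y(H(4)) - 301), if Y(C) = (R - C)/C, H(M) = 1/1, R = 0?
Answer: 45602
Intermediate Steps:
H(M) = 1
Y(C) = -1 (Y(C) = (0 - C)/C = (-C)/C = -1)
-151*(Y(H(4)) - 301) = -151*(-1 - 301) = -151*(-302) = 45602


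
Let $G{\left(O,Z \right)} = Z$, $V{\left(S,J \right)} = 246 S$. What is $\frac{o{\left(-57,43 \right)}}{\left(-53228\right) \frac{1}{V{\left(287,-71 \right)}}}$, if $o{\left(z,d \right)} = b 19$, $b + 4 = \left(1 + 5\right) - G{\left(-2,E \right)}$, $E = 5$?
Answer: $\frac{287451}{3802} \approx 75.605$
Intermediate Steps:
$b = -3$ ($b = -4 + \left(\left(1 + 5\right) - 5\right) = -4 + \left(6 - 5\right) = -4 + 1 = -3$)
$o{\left(z,d \right)} = -57$ ($o{\left(z,d \right)} = \left(-3\right) 19 = -57$)
$\frac{o{\left(-57,43 \right)}}{\left(-53228\right) \frac{1}{V{\left(287,-71 \right)}}} = - \frac{57}{\left(-53228\right) \frac{1}{246 \cdot 287}} = - \frac{57}{\left(-53228\right) \frac{1}{70602}} = - \frac{57}{- \frac{3802}{5043}} = \left(-57\right) \left(- \frac{5043}{3802}\right) = \frac{287451}{3802}$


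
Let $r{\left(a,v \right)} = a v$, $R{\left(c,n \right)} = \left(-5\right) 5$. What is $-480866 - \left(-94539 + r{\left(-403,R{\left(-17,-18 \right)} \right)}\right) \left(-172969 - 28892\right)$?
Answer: $-17050468370$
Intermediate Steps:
$R{\left(c,n \right)} = -25$
$-480866 - \left(-94539 + r{\left(-403,R{\left(-17,-18 \right)} \right)}\right) \left(-172969 - 28892\right) = -480866 - \left(-94539 - -10075\right) \left(-172969 - 28892\right) = -480866 - \left(-94539 + 10075\right) \left(-201861\right) = -480866 - \left(-84464\right) \left(-201861\right) = -480866 - 17049987504 = -17050468370$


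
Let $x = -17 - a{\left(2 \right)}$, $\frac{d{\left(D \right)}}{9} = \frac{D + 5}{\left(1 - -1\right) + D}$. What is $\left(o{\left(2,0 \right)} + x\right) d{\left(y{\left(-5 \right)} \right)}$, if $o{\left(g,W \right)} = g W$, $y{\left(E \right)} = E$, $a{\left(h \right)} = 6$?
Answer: $0$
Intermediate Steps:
$o{\left(g,W \right)} = W g$
$d{\left(D \right)} = \frac{9 \left(5 + D\right)}{2 + D}$ ($d{\left(D \right)} = 9 \frac{D + 5}{\left(1 - -1\right) + D} = 9 \frac{5 + D}{\left(1 + 1\right) + D} = 9 \frac{5 + D}{2 + D} = \frac{9 \left(5 + D\right)}{2 + D}$)
$x = -23$ ($x = -17 - 6 = -23$)
$\left(o{\left(2,0 \right)} + x\right) d{\left(y{\left(-5 \right)} \right)} = \left(0 \cdot 2 - 23\right) \frac{9 \left(5 - 5\right)}{2 - 5} = \left(0 - 23\right) 9 \frac{1}{-3} \cdot 0 = - 23 \cdot 9 \left(- \frac{1}{3}\right) 0 = \left(-23\right) 0 = 0$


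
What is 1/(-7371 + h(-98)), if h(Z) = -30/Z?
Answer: -49/361164 ≈ -0.00013567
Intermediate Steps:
1/(-7371 + h(-98)) = 1/(-7371 - 30/(-98)) = 1/(-7371 - 30*(-1/98)) = 1/(-7371 + 15/49) = 1/(-361164/49) = -49/361164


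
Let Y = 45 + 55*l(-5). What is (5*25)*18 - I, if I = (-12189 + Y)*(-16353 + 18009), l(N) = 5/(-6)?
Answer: 20188614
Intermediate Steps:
l(N) = -⅚ (l(N) = 5*(-⅙) = -⅚)
Y = -⅚ (Y = 45 + 55*(-⅚) = 45 - 275/6 = -⅚ ≈ -0.83333)
I = -20186364 (I = (-12189 - ⅚)*(-16353 + 18009) = -73139/6*1656 = -20186364)
(5*25)*18 - I = (5*25)*18 - 1*(-20186364) = 125*18 + 20186364 = 2250 + 20186364 = 20188614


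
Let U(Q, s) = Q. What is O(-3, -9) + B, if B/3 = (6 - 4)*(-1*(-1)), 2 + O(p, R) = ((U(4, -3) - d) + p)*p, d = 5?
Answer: 16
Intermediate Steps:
O(p, R) = -2 + p*(-1 + p) (O(p, R) = -2 + ((4 - 1*5) + p)*p = -2 + ((4 - 5) + p)*p = -2 + (-1 + p)*p = -2 + p*(-1 + p))
B = 6 (B = 3*((6 - 4)*(-1*(-1))) = 3*(2*1) = 3*2 = 6)
O(-3, -9) + B = (-2 + (-3)² - 1*(-3)) + 6 = (-2 + 9 + 3) + 6 = 10 + 6 = 16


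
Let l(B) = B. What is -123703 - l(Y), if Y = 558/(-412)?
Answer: -25482539/206 ≈ -1.2370e+5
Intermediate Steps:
Y = -279/206 (Y = 558*(-1/412) = -279/206 ≈ -1.3544)
-123703 - l(Y) = -123703 - 1*(-279/206) = -123703 + 279/206 = -25482539/206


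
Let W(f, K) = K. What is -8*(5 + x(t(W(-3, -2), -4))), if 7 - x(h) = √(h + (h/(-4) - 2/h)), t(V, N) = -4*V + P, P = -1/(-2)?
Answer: -96 + 2*√28390/17 ≈ -76.177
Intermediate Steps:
P = ½ (P = -1*(-½) = ½ ≈ 0.50000)
t(V, N) = ½ - 4*V (t(V, N) = -4*V + ½ = ½ - 4*V)
x(h) = 7 - √(-2/h + 3*h/4) (x(h) = 7 - √(h + (h/(-4) - 2/h)) = 7 - √(h + (h*(-¼) - 2/h)) = 7 - √(h + (-h/4 - 2/h)) = 7 - √(h + (-2/h - h/4)) = 7 - √(-2/h + 3*h/4))
-8*(5 + x(t(W(-3, -2), -4))) = -8*(5 + (7 - √(-8/(½ - 4*(-2)) + 3*(½ - 4*(-2)))/2)) = -8*(5 + (7 - √(-8/(½ + 8) + 3*(½ + 8))/2)) = -8*(5 + (7 - √(-8/17/2 + 3*(17/2))/2)) = -8*(5 + (7 - √(-8*2/17 + 51/2)/2)) = -8*(5 + (7 - √(-16/17 + 51/2)/2)) = -8*(5 + (7 - √28390/68)) = -8*(12 - √28390/68) = -96 + 2*√28390/17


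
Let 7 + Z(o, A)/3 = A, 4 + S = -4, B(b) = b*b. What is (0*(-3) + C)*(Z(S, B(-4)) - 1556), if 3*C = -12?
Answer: 6116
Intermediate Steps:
B(b) = b²
S = -8 (S = -4 - 4 = -8)
C = -4 (C = (⅓)*(-12) = -4)
Z(o, A) = -21 + 3*A
(0*(-3) + C)*(Z(S, B(-4)) - 1556) = (0*(-3) - 4)*((-21 + 3*(-4)²) - 1556) = (0 - 4)*((-21 + 3*16) - 1556) = -4*((-21 + 48) - 1556) = -4*(27 - 1556) = -4*(-1529) = 6116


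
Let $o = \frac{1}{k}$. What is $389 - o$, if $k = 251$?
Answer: $\frac{97638}{251} \approx 389.0$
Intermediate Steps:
$o = \frac{1}{251} \approx 0.0039841$
$389 - o = 389 - \frac{1}{251} = \frac{97638}{251}$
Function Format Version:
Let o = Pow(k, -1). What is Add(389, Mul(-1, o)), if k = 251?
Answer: Rational(97638, 251) ≈ 389.00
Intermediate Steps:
o = Rational(1, 251) (o = Pow(251, -1) = Rational(1, 251) ≈ 0.0039841)
Add(389, Mul(-1, o)) = Add(389, Mul(-1, Rational(1, 251))) = Add(389, Rational(-1, 251)) = Rational(97638, 251)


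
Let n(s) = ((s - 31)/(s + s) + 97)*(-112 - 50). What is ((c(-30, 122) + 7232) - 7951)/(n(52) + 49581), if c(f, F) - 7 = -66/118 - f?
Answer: -2094092/103803597 ≈ -0.020174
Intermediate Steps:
c(f, F) = 380/59 - f (c(f, F) = 7 + (-66/118 - f) = 7 + (-66*1/118 - f) = 7 + (-33/59 - f) = 380/59 - f)
n(s) = -15714 - 81*(-31 + s)/s (n(s) = ((-31 + s)/((2*s)) + 97)*(-162) = ((-31 + s)*(1/(2*s)) + 97)*(-162) = ((-31 + s)/(2*s) + 97)*(-162) = (97 + (-31 + s)/(2*s))*(-162) = -15714 - 81*(-31 + s)/s)
((c(-30, 122) + 7232) - 7951)/(n(52) + 49581) = (((380/59 - 1*(-30)) + 7232) - 7951)/((-15795 + 2511/52) + 49581) = (((380/59 + 30) + 7232) - 7951)/((-15795 + 2511*(1/52)) + 49581) = ((2150/59 + 7232) - 7951)/((-15795 + 2511/52) + 49581) = (428838/59 - 7951)/(-818829/52 + 49581) = -40271/(59*1759383/52) = -40271/59*52/1759383 = -2094092/103803597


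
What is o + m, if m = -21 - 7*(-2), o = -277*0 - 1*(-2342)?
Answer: 2335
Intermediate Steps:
o = 2342 (o = 0 + 2342 = 2342)
m = -7 (m = -21 + 14 = -7)
o + m = 2342 - 7 = 2335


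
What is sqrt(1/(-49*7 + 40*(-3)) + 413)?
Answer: sqrt(88533934)/463 ≈ 20.322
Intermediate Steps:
sqrt(1/(-49*7 + 40*(-3)) + 413) = sqrt(1/(-343 - 120) + 413) = sqrt(1/(-463) + 413) = sqrt(-1/463 + 413) = sqrt(191218/463) = sqrt(88533934)/463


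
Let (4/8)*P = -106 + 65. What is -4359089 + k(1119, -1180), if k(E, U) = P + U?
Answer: -4360351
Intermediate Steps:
P = -82 (P = 2*(-106 + 65) = 2*(-41) = -82)
k(E, U) = -82 + U
-4359089 + k(1119, -1180) = -4359089 + (-82 - 1180) = -4359089 - 1262 = -4360351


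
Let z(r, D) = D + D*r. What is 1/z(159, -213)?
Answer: -1/34080 ≈ -2.9343e-5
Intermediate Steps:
1/z(159, -213) = 1/(-213*(1 + 159)) = 1/(-213*160) = 1/(-34080) = -1/34080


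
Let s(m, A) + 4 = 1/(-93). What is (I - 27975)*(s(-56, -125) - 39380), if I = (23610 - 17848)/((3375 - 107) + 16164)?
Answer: 995533520960147/903588 ≈ 1.1018e+9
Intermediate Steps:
I = 2881/9716 (I = 5762/(3268 + 16164) = 5762/19432 = 5762*(1/19432) = 2881/9716 ≈ 0.29652)
s(m, A) = -373/93 (s(m, A) = -4 + 1/(-93) = -4 - 1/93 = -373/93)
(I - 27975)*(s(-56, -125) - 39380) = (2881/9716 - 27975)*(-373/93 - 39380) = -271802219/9716*(-3662713/93) = 995533520960147/903588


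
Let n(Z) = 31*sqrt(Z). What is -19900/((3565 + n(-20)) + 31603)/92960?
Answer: -156215/25663754463 + 30845*I*sqrt(5)/2874340499856 ≈ -6.087e-6 + 2.3996e-8*I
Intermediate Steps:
-19900/((3565 + n(-20)) + 31603)/92960 = -19900/((3565 + 31*sqrt(-20)) + 31603)/92960 = -19900/((3565 + 31*(2*I*sqrt(5))) + 31603)*(1/92960) = -19900/((3565 + 62*I*sqrt(5)) + 31603)*(1/92960) = -19900/(35168 + 62*I*sqrt(5))*(1/92960) = -995/(4648*(35168 + 62*I*sqrt(5)))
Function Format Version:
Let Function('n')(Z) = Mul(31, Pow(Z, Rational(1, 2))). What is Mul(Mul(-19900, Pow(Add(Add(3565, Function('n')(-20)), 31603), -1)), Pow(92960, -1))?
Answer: Add(Rational(-156215, 25663754463), Mul(Rational(30845, 2874340499856), I, Pow(5, Rational(1, 2)))) ≈ Add(-6.0870e-6, Mul(2.3996e-8, I))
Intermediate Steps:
Mul(Mul(-19900, Pow(Add(Add(3565, Function('n')(-20)), 31603), -1)), Pow(92960, -1)) = Mul(Mul(-19900, Pow(Add(Add(3565, Mul(31, Pow(-20, Rational(1, 2)))), 31603), -1)), Pow(92960, -1)) = Mul(Mul(-19900, Pow(Add(Add(3565, Mul(31, Mul(2, I, Pow(5, Rational(1, 2))))), 31603), -1)), Rational(1, 92960)) = Mul(Mul(-19900, Pow(Add(Add(3565, Mul(62, I, Pow(5, Rational(1, 2)))), 31603), -1)), Rational(1, 92960)) = Mul(Mul(-19900, Pow(Add(35168, Mul(62, I, Pow(5, Rational(1, 2)))), -1)), Rational(1, 92960)) = Mul(Rational(-995, 4648), Pow(Add(35168, Mul(62, I, Pow(5, Rational(1, 2)))), -1))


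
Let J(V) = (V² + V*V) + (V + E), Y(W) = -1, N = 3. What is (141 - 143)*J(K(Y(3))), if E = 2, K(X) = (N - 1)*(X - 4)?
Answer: -384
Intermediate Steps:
K(X) = -8 + 2*X (K(X) = (3 - 1)*(X - 4) = 2*(-4 + X) = -8 + 2*X)
J(V) = 2 + V + 2*V² (J(V) = (V² + V*V) + (V + 2) = (V² + V²) + (2 + V) = 2*V² + (2 + V) = 2 + V + 2*V²)
(141 - 143)*J(K(Y(3))) = (141 - 143)*(2 + (-8 + 2*(-1)) + 2*(-8 + 2*(-1))²) = -2*(2 + (-8 - 2) + 2*(-8 - 2)²) = -2*(2 - 10 + 2*(-10)²) = -2*(2 - 10 + 2*100) = -2*(2 - 10 + 200) = -2*192 = -384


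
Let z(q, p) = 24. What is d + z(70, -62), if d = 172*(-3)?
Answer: -492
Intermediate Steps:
d = -516
d + z(70, -62) = -516 + 24 = -492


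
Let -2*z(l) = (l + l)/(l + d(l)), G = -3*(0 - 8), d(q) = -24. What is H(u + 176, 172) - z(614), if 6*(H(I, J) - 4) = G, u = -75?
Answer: 2667/295 ≈ 9.0407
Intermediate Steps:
G = 24 (G = -3*(-8) = 24)
H(I, J) = 8 (H(I, J) = 4 + (1/6)*24 = 4 + 4 = 8)
z(l) = -l/(-24 + l) (z(l) = -(l + l)/(2*(l - 24)) = -2*l/(2*(-24 + l)) = -l/(-24 + l))
H(u + 176, 172) - z(614) = 8 - (-1)*614/(-24 + 614) = 8 - (-1)*614/590 = 8 - 1*(-307/295) = 8 + 307/295 = 2667/295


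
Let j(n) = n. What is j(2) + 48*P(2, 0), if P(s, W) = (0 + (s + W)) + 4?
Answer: 290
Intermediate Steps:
P(s, W) = 4 + W + s (P(s, W) = (0 + (W + s)) + 4 = (W + s) + 4 = 4 + W + s)
j(2) + 48*P(2, 0) = 2 + 48*(4 + 0 + 2) = 2 + 48*6 = 2 + 288 = 290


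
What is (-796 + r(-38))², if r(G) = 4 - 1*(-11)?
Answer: 609961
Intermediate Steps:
r(G) = 15 (r(G) = 4 + 11 = 15)
(-796 + r(-38))² = (-796 + 15)² = (-781)² = 609961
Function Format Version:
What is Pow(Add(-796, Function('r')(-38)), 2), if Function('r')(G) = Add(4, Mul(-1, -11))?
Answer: 609961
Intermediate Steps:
Function('r')(G) = 15 (Function('r')(G) = Add(4, 11) = 15)
Pow(Add(-796, Function('r')(-38)), 2) = Pow(Add(-796, 15), 2) = Pow(-781, 2) = 609961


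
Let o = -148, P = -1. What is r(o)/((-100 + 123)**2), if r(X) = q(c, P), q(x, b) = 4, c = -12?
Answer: 4/529 ≈ 0.0075614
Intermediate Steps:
r(X) = 4
r(o)/((-100 + 123)**2) = 4/((-100 + 123)**2) = 4/(23**2) = 4/529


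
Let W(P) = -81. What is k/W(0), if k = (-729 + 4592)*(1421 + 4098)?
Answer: -21319897/81 ≈ -2.6321e+5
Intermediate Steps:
k = 21319897 (k = 3863*5519 = 21319897)
k/W(0) = 21319897/(-81) = 21319897*(-1/81) = -21319897/81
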